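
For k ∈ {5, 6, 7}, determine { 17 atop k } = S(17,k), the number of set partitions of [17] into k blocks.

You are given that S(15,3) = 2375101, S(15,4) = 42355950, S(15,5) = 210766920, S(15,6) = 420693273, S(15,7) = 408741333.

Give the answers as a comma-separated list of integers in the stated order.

row 16: T[16][4]=4·42355950+2375101=171798901  T[16][5]=5·210766920+42355950=1096190550  T[16][6]=6·420693273+210766920=2734926558  T[16][7]=7·408741333+420693273=3281882604
row 17: T[17][5]=5·1096190550+171798901=5652751651  T[17][6]=6·2734926558+1096190550=17505749898  T[17][7]=7·3281882604+2734926558=25708104786
Read S(17,5) = 5652751651, S(17,6) = 17505749898, S(17,7) = 25708104786.

5652751651, 17505749898, 25708104786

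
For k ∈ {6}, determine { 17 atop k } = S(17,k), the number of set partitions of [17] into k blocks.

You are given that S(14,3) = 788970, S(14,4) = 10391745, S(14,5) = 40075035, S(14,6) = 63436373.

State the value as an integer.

@15  (15,4):10391745·4+788970→42355950, (15,5):40075035·5+10391745→210766920, (15,6):63436373·6+40075035→420693273
@16  (16,5):210766920·5+42355950→1096190550, (16,6):420693273·6+210766920→2734926558
@17  (17,6):2734926558·6+1096190550→17505749898
Read S(17,6) = 17505749898.

17505749898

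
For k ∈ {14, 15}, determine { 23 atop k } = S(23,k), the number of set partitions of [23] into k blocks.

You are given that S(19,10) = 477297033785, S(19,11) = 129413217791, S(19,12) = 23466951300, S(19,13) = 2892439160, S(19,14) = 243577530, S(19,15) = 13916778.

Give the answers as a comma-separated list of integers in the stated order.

row 20: T[20][11]=11·129413217791+477297033785=1900842429486  T[20][12]=12·23466951300+129413217791=411016633391  T[20][13]=13·2892439160+23466951300=61068660380  T[20][14]=14·243577530+2892439160=6302524580  T[20][15]=15·13916778+243577530=452329200
row 21: T[21][12]=12·411016633391+1900842429486=6833042030178  T[21][13]=13·61068660380+411016633391=1204909218331  T[21][14]=14·6302524580+61068660380=149304004500  T[21][15]=15·452329200+6302524580=13087462580
row 22: T[22][13]=13·1204909218331+6833042030178=22496861868481  T[22][14]=14·149304004500+1204909218331=3295165281331  T[22][15]=15·13087462580+149304004500=345615943200
row 23: T[23][14]=14·3295165281331+22496861868481=68629175807115  T[23][15]=15·345615943200+3295165281331=8479404429331
Read S(23,14) = 68629175807115, S(23,15) = 8479404429331.

68629175807115, 8479404429331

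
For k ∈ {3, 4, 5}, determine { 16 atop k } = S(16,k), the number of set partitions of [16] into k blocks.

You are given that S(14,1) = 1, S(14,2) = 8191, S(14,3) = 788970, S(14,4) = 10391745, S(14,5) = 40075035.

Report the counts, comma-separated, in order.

i=15: T(15,2)=1+2·8191=16383 | T(15,3)=8191+3·788970=2375101 | T(15,4)=788970+4·10391745=42355950 | T(15,5)=10391745+5·40075035=210766920
i=16: T(16,3)=16383+3·2375101=7141686 | T(16,4)=2375101+4·42355950=171798901 | T(16,5)=42355950+5·210766920=1096190550
Read S(16,3) = 7141686, S(16,4) = 171798901, S(16,5) = 1096190550.

7141686, 171798901, 1096190550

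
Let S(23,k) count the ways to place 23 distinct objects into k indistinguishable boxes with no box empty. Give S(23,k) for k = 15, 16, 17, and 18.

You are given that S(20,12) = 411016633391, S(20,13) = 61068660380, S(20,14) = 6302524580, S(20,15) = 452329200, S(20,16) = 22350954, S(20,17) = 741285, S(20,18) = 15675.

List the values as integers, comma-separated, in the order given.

8479404429331, 762361127264, 49916988803, 2364885369

@21  (21,13):61068660380·13+411016633391→1204909218331, (21,14):6302524580·14+61068660380→149304004500, (21,15):452329200·15+6302524580→13087462580, (21,16):22350954·16+452329200→809944464, (21,17):741285·17+22350954→34952799, (21,18):15675·18+741285→1023435
@22  (22,14):149304004500·14+1204909218331→3295165281331, (22,15):13087462580·15+149304004500→345615943200, (22,16):809944464·16+13087462580→26046574004, (22,17):34952799·17+809944464→1404142047, (22,18):1023435·18+34952799→53374629
@23  (23,15):345615943200·15+3295165281331→8479404429331, (23,16):26046574004·16+345615943200→762361127264, (23,17):1404142047·17+26046574004→49916988803, (23,18):53374629·18+1404142047→2364885369
Read S(23,15) = 8479404429331, S(23,16) = 762361127264, S(23,17) = 49916988803, S(23,18) = 2364885369.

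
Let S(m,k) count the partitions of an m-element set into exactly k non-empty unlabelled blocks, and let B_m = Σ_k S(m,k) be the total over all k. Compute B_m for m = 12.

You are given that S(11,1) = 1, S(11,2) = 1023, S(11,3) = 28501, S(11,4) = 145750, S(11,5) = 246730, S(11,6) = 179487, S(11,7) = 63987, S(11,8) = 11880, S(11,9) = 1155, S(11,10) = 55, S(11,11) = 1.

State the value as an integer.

4213597

@12  (12,1):1·1+0→1, (12,2):1023·2+1→2047, (12,3):28501·3+1023→86526, (12,4):145750·4+28501→611501, (12,5):246730·5+145750→1379400, (12,6):179487·6+246730→1323652, (12,7):63987·7+179487→627396, (12,8):11880·8+63987→159027, (12,9):1155·9+11880→22275, (12,10):55·10+1155→1705, (12,11):1·11+55→66, (12,12):0·12+1→1
B_12 = ΣS(12,k) = 1+2047+86526+611501+1379400+1323652+627396+159027+22275+1705+66+1 = 4213597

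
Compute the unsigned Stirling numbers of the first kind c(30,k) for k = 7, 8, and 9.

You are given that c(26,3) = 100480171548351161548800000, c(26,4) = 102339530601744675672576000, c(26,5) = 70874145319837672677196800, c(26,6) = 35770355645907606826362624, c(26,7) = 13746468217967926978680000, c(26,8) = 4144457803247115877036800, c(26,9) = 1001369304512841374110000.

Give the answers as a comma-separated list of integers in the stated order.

11139316913434780466101123891200, 3674201658710345201899117607040, 981347603630155088295475765440

r27: T_27,4=26×102339530601744675672576000+100480171548351161548800000=2761307967193712729035776000; T_27,5=26×70874145319837672677196800+102339530601744675672576000=1945067308917524165279692800; T_27,6=26×35770355645907606826362624+70874145319837672677196800=1000903392113435450162625024; T_27,7=26×13746468217967926978680000+35770355645907606826362624=393178529313073708272042624; T_27,8=26×4144457803247115877036800+13746468217967926978680000=121502371102392939781636800; T_27,9=26×1001369304512841374110000+4144457803247115877036800=30180059720580991603896800
r28: T_28,5=27×1945067308917524165279692800+2761307967193712729035776000=55278125307966865191587481600; T_28,6=27×1000903392113435450162625024+1945067308917524165279692800=28969458895980281319670568448; T_28,7=27×393178529313073708272042624+1000903392113435450162625024=11616723683566425573507775872; T_28,8=27×121502371102392939781636800+393178529313073708272042624=3673742549077683082376236224; T_28,9=27×30180059720580991603896800+121502371102392939781636800=936363983558079713086850400
r29: T_29,6=28×28969458895980281319670568448+55278125307966865191587481600=866422974395414742142363398144; T_29,7=28×11616723683566425573507775872+28969458895980281319670568448=354237722035840197377888292864; T_29,8=28×3673742549077683082376236224+11616723683566425573507775872=114481515057741551880042390144; T_29,9=28×936363983558079713086850400+3673742549077683082376236224=29891934088703915048808047424
r30: T_30,7=29×354237722035840197377888292864+866422974395414742142363398144=11139316913434780466101123891200; T_30,8=29×114481515057741551880042390144+354237722035840197377888292864=3674201658710345201899117607040; T_30,9=29×29891934088703915048808047424+114481515057741551880042390144=981347603630155088295475765440
Read c(30,7) = 11139316913434780466101123891200, c(30,8) = 3674201658710345201899117607040, c(30,9) = 981347603630155088295475765440.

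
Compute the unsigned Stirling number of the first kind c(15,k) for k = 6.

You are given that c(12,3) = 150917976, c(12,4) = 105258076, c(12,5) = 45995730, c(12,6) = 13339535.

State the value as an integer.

row 13: T[13][4]=12·105258076+150917976=1414014888  T[13][5]=12·45995730+105258076=657206836  T[13][6]=12·13339535+45995730=206070150
row 14: T[14][5]=13·657206836+1414014888=9957703756  T[14][6]=13·206070150+657206836=3336118786
row 15: T[15][6]=14·3336118786+9957703756=56663366760
Read c(15,6) = 56663366760.

56663366760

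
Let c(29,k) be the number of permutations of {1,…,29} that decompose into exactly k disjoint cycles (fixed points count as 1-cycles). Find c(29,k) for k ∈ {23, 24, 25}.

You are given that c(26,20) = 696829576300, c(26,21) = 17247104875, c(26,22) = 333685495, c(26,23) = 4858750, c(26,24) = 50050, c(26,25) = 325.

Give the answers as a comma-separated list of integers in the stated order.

2918785153245, 55880640270, 843041745

i=27: T(27,21)=696829576300+26·17247104875=1145254303050 | T(27,22)=17247104875+26·333685495=25922927745 | T(27,23)=333685495+26·4858750=460012995 | T(27,24)=4858750+26·50050=6160050 | T(27,25)=50050+26·325=58500
i=28: T(28,22)=1145254303050+27·25922927745=1845173352165 | T(28,23)=25922927745+27·460012995=38343278610 | T(28,24)=460012995+27·6160050=626334345 | T(28,25)=6160050+27·58500=7739550
i=29: T(29,23)=1845173352165+28·38343278610=2918785153245 | T(29,24)=38343278610+28·626334345=55880640270 | T(29,25)=626334345+28·7739550=843041745
Read c(29,23) = 2918785153245, c(29,24) = 55880640270, c(29,25) = 843041745.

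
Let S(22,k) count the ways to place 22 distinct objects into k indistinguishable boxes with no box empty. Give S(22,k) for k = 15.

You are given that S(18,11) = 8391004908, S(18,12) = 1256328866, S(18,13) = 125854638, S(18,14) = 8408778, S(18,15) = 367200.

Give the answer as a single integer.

r19: T_19,12=12×1256328866+8391004908=23466951300; T_19,13=13×125854638+1256328866=2892439160; T_19,14=14×8408778+125854638=243577530; T_19,15=15×367200+8408778=13916778
r20: T_20,13=13×2892439160+23466951300=61068660380; T_20,14=14×243577530+2892439160=6302524580; T_20,15=15×13916778+243577530=452329200
r21: T_21,14=14×6302524580+61068660380=149304004500; T_21,15=15×452329200+6302524580=13087462580
r22: T_22,15=15×13087462580+149304004500=345615943200
Read S(22,15) = 345615943200.

345615943200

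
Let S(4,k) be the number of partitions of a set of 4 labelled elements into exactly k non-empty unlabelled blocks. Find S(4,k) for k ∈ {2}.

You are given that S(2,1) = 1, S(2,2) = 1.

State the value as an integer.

@3  (3,1):1·1+0→1, (3,2):1·2+1→3
@4  (4,2):3·2+1→7
Read S(4,2) = 7.

7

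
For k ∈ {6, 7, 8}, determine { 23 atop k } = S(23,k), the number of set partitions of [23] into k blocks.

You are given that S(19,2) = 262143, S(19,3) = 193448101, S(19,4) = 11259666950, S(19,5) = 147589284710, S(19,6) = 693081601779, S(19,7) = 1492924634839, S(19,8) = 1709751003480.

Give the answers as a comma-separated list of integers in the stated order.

@20  (20,3):193448101·3+262143→580606446, (20,4):11259666950·4+193448101→45232115901, (20,5):147589284710·5+11259666950→749206090500, (20,6):693081601779·6+147589284710→4306078895384, (20,7):1492924634839·7+693081601779→11143554045652, (20,8):1709751003480·8+1492924634839→15170932662679
@21  (21,4):45232115901·4+580606446→181509070050, (21,5):749206090500·5+45232115901→3791262568401, (21,6):4306078895384·6+749206090500→26585679462804, (21,7):11143554045652·7+4306078895384→82310957214948, (21,8):15170932662679·8+11143554045652→132511015347084
@22  (22,5):3791262568401·5+181509070050→19137821912055, (22,6):26585679462804·6+3791262568401→163305339345225, (22,7):82310957214948·7+26585679462804→602762379967440, (22,8):132511015347084·8+82310957214948→1142399079991620
@23  (23,6):163305339345225·6+19137821912055→998969857983405, (23,7):602762379967440·7+163305339345225→4382641999117305, (23,8):1142399079991620·8+602762379967440→9741955019900400
Read S(23,6) = 998969857983405, S(23,7) = 4382641999117305, S(23,8) = 9741955019900400.

998969857983405, 4382641999117305, 9741955019900400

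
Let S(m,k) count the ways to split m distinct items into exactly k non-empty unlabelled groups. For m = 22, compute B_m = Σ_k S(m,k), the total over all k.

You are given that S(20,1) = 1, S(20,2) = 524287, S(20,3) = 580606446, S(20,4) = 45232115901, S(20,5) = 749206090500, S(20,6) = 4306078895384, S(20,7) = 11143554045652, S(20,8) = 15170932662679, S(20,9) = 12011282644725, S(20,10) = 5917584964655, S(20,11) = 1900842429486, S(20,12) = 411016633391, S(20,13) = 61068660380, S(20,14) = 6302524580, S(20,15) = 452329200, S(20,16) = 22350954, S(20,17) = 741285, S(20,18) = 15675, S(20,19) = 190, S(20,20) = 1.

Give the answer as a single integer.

4506715738447323

row 21: T[21][1]=1·1+0=1  T[21][2]=2·524287+1=1048575  T[21][3]=3·580606446+524287=1742343625  T[21][4]=4·45232115901+580606446=181509070050  T[21][5]=5·749206090500+45232115901=3791262568401  T[21][6]=6·4306078895384+749206090500=26585679462804  T[21][7]=7·11143554045652+4306078895384=82310957214948  T[21][8]=8·15170932662679+11143554045652=132511015347084  T[21][9]=9·12011282644725+15170932662679=123272476465204  T[21][10]=10·5917584964655+12011282644725=71187132291275  T[21][11]=11·1900842429486+5917584964655=26826851689001  T[21][12]=12·411016633391+1900842429486=6833042030178  T[21][13]=13·61068660380+411016633391=1204909218331  T[21][14]=14·6302524580+61068660380=149304004500  T[21][15]=15·452329200+6302524580=13087462580  T[21][16]=16·22350954+452329200=809944464  T[21][17]=17·741285+22350954=34952799  T[21][18]=18·15675+741285=1023435  T[21][19]=19·190+15675=19285  T[21][20]=20·1+190=210  T[21][21]=21·0+1=1
row 22: T[22][1]=1·1+0=1  T[22][2]=2·1048575+1=2097151  T[22][3]=3·1742343625+1048575=5228079450  T[22][4]=4·181509070050+1742343625=727778623825  T[22][5]=5·3791262568401+181509070050=19137821912055  T[22][6]=6·26585679462804+3791262568401=163305339345225  T[22][7]=7·82310957214948+26585679462804=602762379967440  T[22][8]=8·132511015347084+82310957214948=1142399079991620  T[22][9]=9·123272476465204+132511015347084=1241963303533920  T[22][10]=10·71187132291275+123272476465204=835143799377954  T[22][11]=11·26826851689001+71187132291275=366282500870286  T[22][12]=12·6833042030178+26826851689001=108823356051137  T[22][13]=13·1204909218331+6833042030178=22496861868481  T[22][14]=14·149304004500+1204909218331=3295165281331  T[22][15]=15·13087462580+149304004500=345615943200  T[22][16]=16·809944464+13087462580=26046574004  T[22][17]=17·34952799+809944464=1404142047  T[22][18]=18·1023435+34952799=53374629  T[22][19]=19·19285+1023435=1389850  T[22][20]=20·210+19285=23485  T[22][21]=21·1+210=231  T[22][22]=22·0+1=1
B_22 = ΣS(22,k) = 1+2097151+5228079450+727778623825+19137821912055+163305339345225+602762379967440+1142399079991620+1241963303533920+835143799377954+366282500870286+108823356051137+22496861868481+3295165281331+345615943200+26046574004+1404142047+53374629+1389850+23485+231+1 = 4506715738447323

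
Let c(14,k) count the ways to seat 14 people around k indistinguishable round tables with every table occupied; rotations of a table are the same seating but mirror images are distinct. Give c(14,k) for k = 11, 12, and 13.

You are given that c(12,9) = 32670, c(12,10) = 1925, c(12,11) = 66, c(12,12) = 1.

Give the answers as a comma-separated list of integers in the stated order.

91091, 3731, 91

[13] T[13,10]:12*1925+32670=55770 · T[13,11]:12*66+1925=2717 · T[13,12]:12*1+66=78 · T[13,13]:12*0+1=1
[14] T[14,11]:13*2717+55770=91091 · T[14,12]:13*78+2717=3731 · T[14,13]:13*1+78=91
Read c(14,11) = 91091, c(14,12) = 3731, c(14,13) = 91.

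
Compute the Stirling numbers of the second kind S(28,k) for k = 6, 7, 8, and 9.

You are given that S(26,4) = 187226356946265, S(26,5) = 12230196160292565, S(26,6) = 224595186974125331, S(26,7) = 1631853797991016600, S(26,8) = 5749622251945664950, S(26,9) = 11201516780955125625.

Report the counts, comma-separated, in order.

8220146115188676396, 82892803728383735268, 392678226281361931131, 1006698291338432496375

i=27: T(27,5)=187226356946265+5·12230196160292565=61338207158409090 | T(27,6)=12230196160292565+6·224595186974125331=1359801318005044551 | T(27,7)=224595186974125331+7·1631853797991016600=11647571772911241531 | T(27,8)=1631853797991016600+8·5749622251945664950=47628831813556336200 | T(27,9)=5749622251945664950+9·11201516780955125625=106563273280541795575
i=28: T(28,6)=61338207158409090+6·1359801318005044551=8220146115188676396 | T(28,7)=1359801318005044551+7·11647571772911241531=82892803728383735268 | T(28,8)=11647571772911241531+8·47628831813556336200=392678226281361931131 | T(28,9)=47628831813556336200+9·106563273280541795575=1006698291338432496375
Read S(28,6) = 8220146115188676396, S(28,7) = 82892803728383735268, S(28,8) = 392678226281361931131, S(28,9) = 1006698291338432496375.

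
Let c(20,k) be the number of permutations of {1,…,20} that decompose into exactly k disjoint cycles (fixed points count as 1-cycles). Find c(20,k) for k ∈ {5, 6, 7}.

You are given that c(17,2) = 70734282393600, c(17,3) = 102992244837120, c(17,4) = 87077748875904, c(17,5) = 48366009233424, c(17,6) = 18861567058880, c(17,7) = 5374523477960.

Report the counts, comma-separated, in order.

[18] T[18,3]:17*102992244837120+70734282393600=1821602444624640 · T[18,4]:17*87077748875904+102992244837120=1583313975727488 · T[18,5]:17*48366009233424+87077748875904=909299905844112 · T[18,6]:17*18861567058880+48366009233424=369012649234384 · T[18,7]:17*5374523477960+18861567058880=110228466184200
[19] T[19,4]:18*1583313975727488+1821602444624640=30321254007719424 · T[19,5]:18*909299905844112+1583313975727488=17950712280921504 · T[19,6]:18*369012649234384+909299905844112=7551527592063024 · T[19,7]:18*110228466184200+369012649234384=2353125040549984
[20] T[20,5]:19*17950712280921504+30321254007719424=371384787345228000 · T[20,6]:19*7551527592063024+17950712280921504=161429736530118960 · T[20,7]:19*2353125040549984+7551527592063024=52260903362512720
Read c(20,5) = 371384787345228000, c(20,6) = 161429736530118960, c(20,7) = 52260903362512720.

371384787345228000, 161429736530118960, 52260903362512720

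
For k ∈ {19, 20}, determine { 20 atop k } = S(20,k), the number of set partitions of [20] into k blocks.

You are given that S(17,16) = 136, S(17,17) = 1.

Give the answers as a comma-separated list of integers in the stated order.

190, 1

@18  (18,17):1·17+136→153, (18,18):0·18+1→1
@19  (19,18):1·18+153→171, (19,19):0·19+1→1
@20  (20,19):1·19+171→190, (20,20):0·20+1→1
Read S(20,19) = 190, S(20,20) = 1.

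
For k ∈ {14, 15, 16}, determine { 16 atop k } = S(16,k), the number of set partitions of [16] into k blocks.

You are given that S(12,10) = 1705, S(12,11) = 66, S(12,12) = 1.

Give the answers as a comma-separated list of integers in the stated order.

6020, 120, 1

[13] T[13,11]:11*66+1705=2431 · T[13,12]:12*1+66=78 · T[13,13]:13*0+1=1
[14] T[14,12]:12*78+2431=3367 · T[14,13]:13*1+78=91 · T[14,14]:14*0+1=1
[15] T[15,13]:13*91+3367=4550 · T[15,14]:14*1+91=105 · T[15,15]:15*0+1=1
[16] T[16,14]:14*105+4550=6020 · T[16,15]:15*1+105=120 · T[16,16]:16*0+1=1
Read S(16,14) = 6020, S(16,15) = 120, S(16,16) = 1.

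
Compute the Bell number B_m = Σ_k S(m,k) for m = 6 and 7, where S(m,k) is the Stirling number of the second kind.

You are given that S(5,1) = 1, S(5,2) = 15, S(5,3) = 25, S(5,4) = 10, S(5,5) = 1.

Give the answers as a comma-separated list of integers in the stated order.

row 6: T[6][1]=1·1+0=1  T[6][2]=2·15+1=31  T[6][3]=3·25+15=90  T[6][4]=4·10+25=65  T[6][5]=5·1+10=15  T[6][6]=6·0+1=1
row 7: T[7][1]=1·1+0=1  T[7][2]=2·31+1=63  T[7][3]=3·90+31=301  T[7][4]=4·65+90=350  T[7][5]=5·15+65=140  T[7][6]=6·1+15=21  T[7][7]=7·0+1=1
B_6 = ΣS(6,k) = 1+31+90+65+15+1 = 203
B_7 = ΣS(7,k) = 1+63+301+350+140+21+1 = 877

203, 877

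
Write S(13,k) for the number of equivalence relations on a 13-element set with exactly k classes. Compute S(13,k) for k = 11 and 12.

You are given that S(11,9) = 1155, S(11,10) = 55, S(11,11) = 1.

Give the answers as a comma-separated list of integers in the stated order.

2431, 78

r12: T_12,10=10×55+1155=1705; T_12,11=11×1+55=66; T_12,12=12×0+1=1
r13: T_13,11=11×66+1705=2431; T_13,12=12×1+66=78
Read S(13,11) = 2431, S(13,12) = 78.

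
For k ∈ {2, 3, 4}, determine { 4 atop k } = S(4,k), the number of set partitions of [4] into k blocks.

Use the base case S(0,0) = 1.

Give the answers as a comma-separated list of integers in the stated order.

7, 6, 1

i=1: T(1,1)=1+1·0=1
i=2: T(2,1)=0+1·1=1 | T(2,2)=1+2·0=1
i=3: T(3,1)=0+1·1=1 | T(3,2)=1+2·1=3 | T(3,3)=1+3·0=1
i=4: T(4,2)=1+2·3=7 | T(4,3)=3+3·1=6 | T(4,4)=1+4·0=1
Read S(4,2) = 7, S(4,3) = 6, S(4,4) = 1.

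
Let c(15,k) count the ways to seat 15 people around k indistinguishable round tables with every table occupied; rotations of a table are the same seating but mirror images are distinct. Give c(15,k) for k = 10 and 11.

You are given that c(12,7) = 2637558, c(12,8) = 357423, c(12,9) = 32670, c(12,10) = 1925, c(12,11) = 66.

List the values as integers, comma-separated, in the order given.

37312275, 2749747

row 13: T[13][8]=12·357423+2637558=6926634  T[13][9]=12·32670+357423=749463  T[13][10]=12·1925+32670=55770  T[13][11]=12·66+1925=2717
row 14: T[14][9]=13·749463+6926634=16669653  T[14][10]=13·55770+749463=1474473  T[14][11]=13·2717+55770=91091
row 15: T[15][10]=14·1474473+16669653=37312275  T[15][11]=14·91091+1474473=2749747
Read c(15,10) = 37312275, c(15,11) = 2749747.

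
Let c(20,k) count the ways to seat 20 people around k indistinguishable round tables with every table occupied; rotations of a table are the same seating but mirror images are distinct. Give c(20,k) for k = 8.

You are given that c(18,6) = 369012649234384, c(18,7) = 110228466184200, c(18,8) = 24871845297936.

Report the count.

r19: T_19,7=18×110228466184200+369012649234384=2353125040549984; T_19,8=18×24871845297936+110228466184200=557921681547048
r20: T_20,8=19×557921681547048+2353125040549984=12953636989943896
Read c(20,8) = 12953636989943896.

12953636989943896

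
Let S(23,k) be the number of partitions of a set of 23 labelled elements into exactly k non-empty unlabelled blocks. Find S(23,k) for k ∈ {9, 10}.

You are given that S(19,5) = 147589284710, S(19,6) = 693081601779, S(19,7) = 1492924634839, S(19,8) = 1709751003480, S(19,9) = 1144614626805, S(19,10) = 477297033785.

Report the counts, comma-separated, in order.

@20  (20,6):693081601779·6+147589284710→4306078895384, (20,7):1492924634839·7+693081601779→11143554045652, (20,8):1709751003480·8+1492924634839→15170932662679, (20,9):1144614626805·9+1709751003480→12011282644725, (20,10):477297033785·10+1144614626805→5917584964655
@21  (21,7):11143554045652·7+4306078895384→82310957214948, (21,8):15170932662679·8+11143554045652→132511015347084, (21,9):12011282644725·9+15170932662679→123272476465204, (21,10):5917584964655·10+12011282644725→71187132291275
@22  (22,8):132511015347084·8+82310957214948→1142399079991620, (22,9):123272476465204·9+132511015347084→1241963303533920, (22,10):71187132291275·10+123272476465204→835143799377954
@23  (23,9):1241963303533920·9+1142399079991620→12320068811796900, (23,10):835143799377954·10+1241963303533920→9593401297313460
Read S(23,9) = 12320068811796900, S(23,10) = 9593401297313460.

12320068811796900, 9593401297313460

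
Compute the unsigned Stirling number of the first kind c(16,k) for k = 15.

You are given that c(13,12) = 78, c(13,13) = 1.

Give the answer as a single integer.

r14: T_14,13=13×1+78=91; T_14,14=13×0+1=1
r15: T_15,14=14×1+91=105; T_15,15=14×0+1=1
r16: T_16,15=15×1+105=120
Read c(16,15) = 120.

120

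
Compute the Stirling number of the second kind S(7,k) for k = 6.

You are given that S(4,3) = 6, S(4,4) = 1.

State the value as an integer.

r5: T_5,4=4×1+6=10; T_5,5=5×0+1=1
r6: T_6,5=5×1+10=15; T_6,6=6×0+1=1
r7: T_7,6=6×1+15=21
Read S(7,6) = 21.

21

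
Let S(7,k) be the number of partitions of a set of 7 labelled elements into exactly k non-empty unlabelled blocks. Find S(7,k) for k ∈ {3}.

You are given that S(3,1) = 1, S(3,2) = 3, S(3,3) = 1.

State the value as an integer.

r4: T_4,1=1×1+0=1; T_4,2=2×3+1=7; T_4,3=3×1+3=6
r5: T_5,1=1×1+0=1; T_5,2=2×7+1=15; T_5,3=3×6+7=25
r6: T_6,2=2×15+1=31; T_6,3=3×25+15=90
r7: T_7,3=3×90+31=301
Read S(7,3) = 301.

301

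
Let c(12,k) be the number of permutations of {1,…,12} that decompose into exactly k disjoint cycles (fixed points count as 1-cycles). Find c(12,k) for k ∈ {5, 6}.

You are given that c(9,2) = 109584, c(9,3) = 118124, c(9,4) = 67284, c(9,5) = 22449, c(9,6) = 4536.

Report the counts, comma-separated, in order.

i=10: T(10,3)=109584+9·118124=1172700 | T(10,4)=118124+9·67284=723680 | T(10,5)=67284+9·22449=269325 | T(10,6)=22449+9·4536=63273
i=11: T(11,4)=1172700+10·723680=8409500 | T(11,5)=723680+10·269325=3416930 | T(11,6)=269325+10·63273=902055
i=12: T(12,5)=8409500+11·3416930=45995730 | T(12,6)=3416930+11·902055=13339535
Read c(12,5) = 45995730, c(12,6) = 13339535.

45995730, 13339535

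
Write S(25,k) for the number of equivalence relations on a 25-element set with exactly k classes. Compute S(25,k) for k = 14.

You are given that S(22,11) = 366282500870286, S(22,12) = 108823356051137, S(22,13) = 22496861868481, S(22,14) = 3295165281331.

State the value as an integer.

r23: T_23,12=12×108823356051137+366282500870286=1672162773483930; T_23,13=13×22496861868481+108823356051137=401282560341390; T_23,14=14×3295165281331+22496861868481=68629175807115
r24: T_24,13=13×401282560341390+1672162773483930=6888836057922000; T_24,14=14×68629175807115+401282560341390=1362091021641000
r25: T_25,14=14×1362091021641000+6888836057922000=25958110360896000
Read S(25,14) = 25958110360896000.

25958110360896000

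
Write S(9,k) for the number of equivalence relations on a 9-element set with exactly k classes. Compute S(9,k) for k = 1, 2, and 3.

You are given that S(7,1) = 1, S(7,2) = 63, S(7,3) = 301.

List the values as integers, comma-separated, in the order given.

row 8: T[8][1]=1·1+0=1  T[8][2]=2·63+1=127  T[8][3]=3·301+63=966
row 9: T[9][1]=1·1+0=1  T[9][2]=2·127+1=255  T[9][3]=3·966+127=3025
Read S(9,1) = 1, S(9,2) = 255, S(9,3) = 3025.

1, 255, 3025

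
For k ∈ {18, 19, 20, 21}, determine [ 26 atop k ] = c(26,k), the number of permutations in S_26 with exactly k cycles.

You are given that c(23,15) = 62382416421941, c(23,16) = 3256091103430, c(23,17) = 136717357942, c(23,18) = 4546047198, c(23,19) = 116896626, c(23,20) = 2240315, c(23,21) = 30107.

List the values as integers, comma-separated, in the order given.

[24] T[24,16]:23*3256091103430+62382416421941=137272511800831 · T[24,17]:23*136717357942+3256091103430=6400590336096 · T[24,18]:23*4546047198+136717357942=241276443496 · T[24,19]:23*116896626+4546047198=7234669596 · T[24,20]:23*2240315+116896626=168423871 · T[24,21]:23*30107+2240315=2932776
[25] T[25,17]:24*6400590336096+137272511800831=290886679867135 · T[25,18]:24*241276443496+6400590336096=12191224980000 · T[25,19]:24*7234669596+241276443496=414908513800 · T[25,20]:24*168423871+7234669596=11276842500 · T[25,21]:24*2932776+168423871=238810495
[26] T[26,18]:25*12191224980000+290886679867135=595667304367135 · T[26,19]:25*414908513800+12191224980000=22563937825000 · T[26,20]:25*11276842500+414908513800=696829576300 · T[26,21]:25*238810495+11276842500=17247104875
Read c(26,18) = 595667304367135, c(26,19) = 22563937825000, c(26,20) = 696829576300, c(26,21) = 17247104875.

595667304367135, 22563937825000, 696829576300, 17247104875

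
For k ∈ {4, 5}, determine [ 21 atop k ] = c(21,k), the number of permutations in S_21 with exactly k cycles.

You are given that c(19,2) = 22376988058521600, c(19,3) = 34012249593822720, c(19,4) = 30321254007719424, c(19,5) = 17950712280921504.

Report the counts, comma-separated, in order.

12870931245150988800, 8037811822645051776

i=20: T(20,3)=22376988058521600+19·34012249593822720=668609730341153280 | T(20,4)=34012249593822720+19·30321254007719424=610116075740491776 | T(20,5)=30321254007719424+19·17950712280921504=371384787345228000
i=21: T(21,4)=668609730341153280+20·610116075740491776=12870931245150988800 | T(21,5)=610116075740491776+20·371384787345228000=8037811822645051776
Read c(21,4) = 12870931245150988800, c(21,5) = 8037811822645051776.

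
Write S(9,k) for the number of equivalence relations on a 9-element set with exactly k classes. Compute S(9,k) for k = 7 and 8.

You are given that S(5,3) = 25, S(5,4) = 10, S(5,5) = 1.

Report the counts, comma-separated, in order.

@6  (6,4):10·4+25→65, (6,5):1·5+10→15, (6,6):0·6+1→1
@7  (7,5):15·5+65→140, (7,6):1·6+15→21, (7,7):0·7+1→1
@8  (8,6):21·6+140→266, (8,7):1·7+21→28, (8,8):0·8+1→1
@9  (9,7):28·7+266→462, (9,8):1·8+28→36
Read S(9,7) = 462, S(9,8) = 36.

462, 36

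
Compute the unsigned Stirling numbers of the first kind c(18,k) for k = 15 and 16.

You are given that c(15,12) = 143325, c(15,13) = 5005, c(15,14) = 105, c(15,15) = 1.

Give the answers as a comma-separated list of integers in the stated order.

[16] T[16,13]:15*5005+143325=218400 · T[16,14]:15*105+5005=6580 · T[16,15]:15*1+105=120 · T[16,16]:15*0+1=1
[17] T[17,14]:16*6580+218400=323680 · T[17,15]:16*120+6580=8500 · T[17,16]:16*1+120=136
[18] T[18,15]:17*8500+323680=468180 · T[18,16]:17*136+8500=10812
Read c(18,15) = 468180, c(18,16) = 10812.

468180, 10812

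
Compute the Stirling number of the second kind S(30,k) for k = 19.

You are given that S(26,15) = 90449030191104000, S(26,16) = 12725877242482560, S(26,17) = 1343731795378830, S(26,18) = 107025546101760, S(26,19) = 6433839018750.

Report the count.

7145845579888333500

@27  (27,16):12725877242482560·16+90449030191104000→294063066070824960, (27,17):1343731795378830·17+12725877242482560→35569317763922670, (27,18):107025546101760·18+1343731795378830→3270191625210510, (27,19):6433839018750·19+107025546101760→229268487458010
@28  (28,17):35569317763922670·17+294063066070824960→898741468057510350, (28,18):3270191625210510·18+35569317763922670→94432767017711850, (28,19):229268487458010·19+3270191625210510→7626292886912700
@29  (29,18):94432767017711850·18+898741468057510350→2598531274376323650, (29,19):7626292886912700·19+94432767017711850→239332331869053150
@30  (30,19):239332331869053150·19+2598531274376323650→7145845579888333500
Read S(30,19) = 7145845579888333500.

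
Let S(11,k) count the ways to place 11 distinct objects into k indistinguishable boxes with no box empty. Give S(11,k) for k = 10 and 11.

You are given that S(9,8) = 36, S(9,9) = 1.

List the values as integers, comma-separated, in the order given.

55, 1

[10] T[10,9]:9*1+36=45 · T[10,10]:10*0+1=1
[11] T[11,10]:10*1+45=55 · T[11,11]:11*0+1=1
Read S(11,10) = 55, S(11,11) = 1.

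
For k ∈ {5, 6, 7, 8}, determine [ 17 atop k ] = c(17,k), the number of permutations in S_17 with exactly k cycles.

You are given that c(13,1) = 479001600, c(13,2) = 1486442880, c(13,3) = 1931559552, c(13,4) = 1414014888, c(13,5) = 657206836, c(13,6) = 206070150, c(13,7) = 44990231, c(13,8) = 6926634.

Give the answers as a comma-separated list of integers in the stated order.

48366009233424, 18861567058880, 5374523477960, 1146901283528

i=14: T(14,2)=479001600+13·1486442880=19802759040 | T(14,3)=1486442880+13·1931559552=26596717056 | T(14,4)=1931559552+13·1414014888=20313753096 | T(14,5)=1414014888+13·657206836=9957703756 | T(14,6)=657206836+13·206070150=3336118786 | T(14,7)=206070150+13·44990231=790943153 | T(14,8)=44990231+13·6926634=135036473
i=15: T(15,3)=19802759040+14·26596717056=392156797824 | T(15,4)=26596717056+14·20313753096=310989260400 | T(15,5)=20313753096+14·9957703756=159721605680 | T(15,6)=9957703756+14·3336118786=56663366760 | T(15,7)=3336118786+14·790943153=14409322928 | T(15,8)=790943153+14·135036473=2681453775
i=16: T(16,4)=392156797824+15·310989260400=5056995703824 | T(16,5)=310989260400+15·159721605680=2706813345600 | T(16,6)=159721605680+15·56663366760=1009672107080 | T(16,7)=56663366760+15·14409322928=272803210680 | T(16,8)=14409322928+15·2681453775=54631129553
i=17: T(17,5)=5056995703824+16·2706813345600=48366009233424 | T(17,6)=2706813345600+16·1009672107080=18861567058880 | T(17,7)=1009672107080+16·272803210680=5374523477960 | T(17,8)=272803210680+16·54631129553=1146901283528
Read c(17,5) = 48366009233424, c(17,6) = 18861567058880, c(17,7) = 5374523477960, c(17,8) = 1146901283528.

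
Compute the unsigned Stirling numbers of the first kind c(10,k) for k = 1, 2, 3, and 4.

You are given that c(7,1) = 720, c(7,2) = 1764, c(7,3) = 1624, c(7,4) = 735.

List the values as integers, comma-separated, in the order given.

row 8: T[8][1]=7·720+0=5040  T[8][2]=7·1764+720=13068  T[8][3]=7·1624+1764=13132  T[8][4]=7·735+1624=6769
row 9: T[9][1]=8·5040+0=40320  T[9][2]=8·13068+5040=109584  T[9][3]=8·13132+13068=118124  T[9][4]=8·6769+13132=67284
row 10: T[10][1]=9·40320+0=362880  T[10][2]=9·109584+40320=1026576  T[10][3]=9·118124+109584=1172700  T[10][4]=9·67284+118124=723680
Read c(10,1) = 362880, c(10,2) = 1026576, c(10,3) = 1172700, c(10,4) = 723680.

362880, 1026576, 1172700, 723680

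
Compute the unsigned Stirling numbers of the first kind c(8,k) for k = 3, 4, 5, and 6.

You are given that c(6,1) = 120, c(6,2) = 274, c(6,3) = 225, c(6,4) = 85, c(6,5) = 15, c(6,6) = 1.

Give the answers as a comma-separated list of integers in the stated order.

13132, 6769, 1960, 322

r7: T_7,2=6×274+120=1764; T_7,3=6×225+274=1624; T_7,4=6×85+225=735; T_7,5=6×15+85=175; T_7,6=6×1+15=21
r8: T_8,3=7×1624+1764=13132; T_8,4=7×735+1624=6769; T_8,5=7×175+735=1960; T_8,6=7×21+175=322
Read c(8,3) = 13132, c(8,4) = 6769, c(8,5) = 1960, c(8,6) = 322.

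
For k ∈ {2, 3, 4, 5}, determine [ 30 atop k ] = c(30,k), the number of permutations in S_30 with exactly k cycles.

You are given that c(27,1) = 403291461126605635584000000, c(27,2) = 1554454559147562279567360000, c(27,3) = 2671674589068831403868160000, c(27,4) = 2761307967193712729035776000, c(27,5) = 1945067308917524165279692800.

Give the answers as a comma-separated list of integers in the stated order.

35027999979859805266492784640000, 62262192842035613491057459200000, 66951000306085302338993639424000, 49361465831621147825759587123200

row 28: T[28][1]=27·403291461126605635584000000+0=10888869450418352160768000000  T[28][2]=27·1554454559147562279567360000+403291461126605635584000000=42373564558110787183902720000  T[28][3]=27·2671674589068831403868160000+1554454559147562279567360000=73689668464006010184007680000  T[28][4]=27·2761307967193712729035776000+2671674589068831403868160000=77226989703299075087834112000  T[28][5]=27·1945067308917524165279692800+2761307967193712729035776000=55278125307966865191587481600
row 29: T[29][1]=28·10888869450418352160768000000+0=304888344611713860501504000000  T[29][2]=28·42373564558110787183902720000+10888869450418352160768000000=1197348677077520393310044160000  T[29][3]=28·73689668464006010184007680000+42373564558110787183902720000=2105684281550279072336117760000  T[29][4]=28·77226989703299075087834112000+73689668464006010184007680000=2236045380156380112643362816000  T[29][5]=28·55278125307966865191587481600+77226989703299075087834112000=1625014498326371300452283596800
row 30: T[30][2]=29·1197348677077520393310044160000+304888344611713860501504000000=35027999979859805266492784640000  T[30][3]=29·2105684281550279072336117760000+1197348677077520393310044160000=62262192842035613491057459200000  T[30][4]=29·2236045380156380112643362816000+2105684281550279072336117760000=66951000306085302338993639424000  T[30][5]=29·1625014498326371300452283596800+2236045380156380112643362816000=49361465831621147825759587123200
Read c(30,2) = 35027999979859805266492784640000, c(30,3) = 62262192842035613491057459200000, c(30,4) = 66951000306085302338993639424000, c(30,5) = 49361465831621147825759587123200.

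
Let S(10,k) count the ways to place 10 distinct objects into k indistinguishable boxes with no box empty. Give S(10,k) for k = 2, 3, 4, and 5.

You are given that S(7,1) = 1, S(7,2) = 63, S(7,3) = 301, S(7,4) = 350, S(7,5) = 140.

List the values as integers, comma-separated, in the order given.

511, 9330, 34105, 42525

@8  (8,1):1·1+0→1, (8,2):63·2+1→127, (8,3):301·3+63→966, (8,4):350·4+301→1701, (8,5):140·5+350→1050
@9  (9,1):1·1+0→1, (9,2):127·2+1→255, (9,3):966·3+127→3025, (9,4):1701·4+966→7770, (9,5):1050·5+1701→6951
@10  (10,2):255·2+1→511, (10,3):3025·3+255→9330, (10,4):7770·4+3025→34105, (10,5):6951·5+7770→42525
Read S(10,2) = 511, S(10,3) = 9330, S(10,4) = 34105, S(10,5) = 42525.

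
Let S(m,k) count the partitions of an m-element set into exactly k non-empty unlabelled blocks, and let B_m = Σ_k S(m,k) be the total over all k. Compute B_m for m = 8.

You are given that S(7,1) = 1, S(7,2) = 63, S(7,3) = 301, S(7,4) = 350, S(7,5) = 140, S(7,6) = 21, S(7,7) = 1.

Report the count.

4140

@8  (8,1):1·1+0→1, (8,2):63·2+1→127, (8,3):301·3+63→966, (8,4):350·4+301→1701, (8,5):140·5+350→1050, (8,6):21·6+140→266, (8,7):1·7+21→28, (8,8):0·8+1→1
B_8 = ΣS(8,k) = 1+127+966+1701+1050+266+28+1 = 4140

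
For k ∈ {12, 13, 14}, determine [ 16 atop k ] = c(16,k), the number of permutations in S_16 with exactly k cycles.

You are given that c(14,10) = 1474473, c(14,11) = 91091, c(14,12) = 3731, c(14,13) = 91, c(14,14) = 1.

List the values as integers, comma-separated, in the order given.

@15  (15,11):91091·14+1474473→2749747, (15,12):3731·14+91091→143325, (15,13):91·14+3731→5005, (15,14):1·14+91→105
@16  (16,12):143325·15+2749747→4899622, (16,13):5005·15+143325→218400, (16,14):105·15+5005→6580
Read c(16,12) = 4899622, c(16,13) = 218400, c(16,14) = 6580.

4899622, 218400, 6580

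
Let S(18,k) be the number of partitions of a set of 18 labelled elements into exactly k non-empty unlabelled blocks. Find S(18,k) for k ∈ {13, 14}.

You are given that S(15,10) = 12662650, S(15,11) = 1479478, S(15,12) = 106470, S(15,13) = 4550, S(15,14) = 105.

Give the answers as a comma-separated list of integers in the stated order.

125854638, 8408778

@16  (16,11):1479478·11+12662650→28936908, (16,12):106470·12+1479478→2757118, (16,13):4550·13+106470→165620, (16,14):105·14+4550→6020
@17  (17,12):2757118·12+28936908→62022324, (17,13):165620·13+2757118→4910178, (17,14):6020·14+165620→249900
@18  (18,13):4910178·13+62022324→125854638, (18,14):249900·14+4910178→8408778
Read S(18,13) = 125854638, S(18,14) = 8408778.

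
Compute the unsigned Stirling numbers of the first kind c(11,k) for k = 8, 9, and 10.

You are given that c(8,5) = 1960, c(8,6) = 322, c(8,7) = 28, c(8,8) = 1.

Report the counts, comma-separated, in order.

@9  (9,6):322·8+1960→4536, (9,7):28·8+322→546, (9,8):1·8+28→36, (9,9):0·8+1→1
@10  (10,7):546·9+4536→9450, (10,8):36·9+546→870, (10,9):1·9+36→45, (10,10):0·9+1→1
@11  (11,8):870·10+9450→18150, (11,9):45·10+870→1320, (11,10):1·10+45→55
Read c(11,8) = 18150, c(11,9) = 1320, c(11,10) = 55.

18150, 1320, 55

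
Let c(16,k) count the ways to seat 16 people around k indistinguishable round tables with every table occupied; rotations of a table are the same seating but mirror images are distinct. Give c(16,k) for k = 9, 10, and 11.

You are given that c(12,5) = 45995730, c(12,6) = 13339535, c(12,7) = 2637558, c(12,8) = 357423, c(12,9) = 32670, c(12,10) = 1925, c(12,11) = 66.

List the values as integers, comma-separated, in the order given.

8207628000, 928095740, 78558480

r13: T_13,6=12×13339535+45995730=206070150; T_13,7=12×2637558+13339535=44990231; T_13,8=12×357423+2637558=6926634; T_13,9=12×32670+357423=749463; T_13,10=12×1925+32670=55770; T_13,11=12×66+1925=2717
r14: T_14,7=13×44990231+206070150=790943153; T_14,8=13×6926634+44990231=135036473; T_14,9=13×749463+6926634=16669653; T_14,10=13×55770+749463=1474473; T_14,11=13×2717+55770=91091
r15: T_15,8=14×135036473+790943153=2681453775; T_15,9=14×16669653+135036473=368411615; T_15,10=14×1474473+16669653=37312275; T_15,11=14×91091+1474473=2749747
r16: T_16,9=15×368411615+2681453775=8207628000; T_16,10=15×37312275+368411615=928095740; T_16,11=15×2749747+37312275=78558480
Read c(16,9) = 8207628000, c(16,10) = 928095740, c(16,11) = 78558480.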